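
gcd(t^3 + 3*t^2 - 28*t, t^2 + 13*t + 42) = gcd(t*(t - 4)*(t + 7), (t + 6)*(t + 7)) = t + 7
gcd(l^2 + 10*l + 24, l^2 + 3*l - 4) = l + 4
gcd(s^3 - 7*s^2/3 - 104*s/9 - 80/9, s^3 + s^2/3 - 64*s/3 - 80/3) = s^2 - 11*s/3 - 20/3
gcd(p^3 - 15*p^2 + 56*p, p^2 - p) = p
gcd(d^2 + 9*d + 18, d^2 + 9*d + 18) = d^2 + 9*d + 18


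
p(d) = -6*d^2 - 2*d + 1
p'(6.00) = -74.00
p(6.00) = -227.00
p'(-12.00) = 142.00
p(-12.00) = -839.00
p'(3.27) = -41.24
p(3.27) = -69.70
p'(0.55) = -8.60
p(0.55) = -1.92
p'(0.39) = -6.68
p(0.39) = -0.69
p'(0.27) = -5.24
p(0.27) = 0.02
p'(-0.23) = 0.76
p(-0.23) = 1.14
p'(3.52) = -44.24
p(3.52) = -80.38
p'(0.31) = -5.72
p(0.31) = -0.20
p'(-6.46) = 75.52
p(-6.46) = -236.47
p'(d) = -12*d - 2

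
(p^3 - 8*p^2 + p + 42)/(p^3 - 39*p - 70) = (p - 3)/(p + 5)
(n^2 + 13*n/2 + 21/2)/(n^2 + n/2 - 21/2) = (n + 3)/(n - 3)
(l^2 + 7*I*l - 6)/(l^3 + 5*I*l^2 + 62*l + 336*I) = (l + I)/(l^2 - I*l + 56)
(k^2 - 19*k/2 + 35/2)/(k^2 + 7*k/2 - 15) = (k - 7)/(k + 6)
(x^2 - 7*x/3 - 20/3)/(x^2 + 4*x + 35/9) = 3*(x - 4)/(3*x + 7)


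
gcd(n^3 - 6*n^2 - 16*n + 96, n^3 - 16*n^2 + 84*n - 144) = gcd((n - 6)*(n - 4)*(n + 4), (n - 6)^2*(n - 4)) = n^2 - 10*n + 24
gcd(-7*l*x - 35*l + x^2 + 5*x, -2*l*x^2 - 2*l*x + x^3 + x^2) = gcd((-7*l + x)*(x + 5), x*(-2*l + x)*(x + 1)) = 1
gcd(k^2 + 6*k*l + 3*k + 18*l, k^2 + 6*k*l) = k + 6*l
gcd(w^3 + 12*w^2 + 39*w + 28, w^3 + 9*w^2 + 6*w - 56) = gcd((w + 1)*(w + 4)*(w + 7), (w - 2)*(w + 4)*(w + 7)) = w^2 + 11*w + 28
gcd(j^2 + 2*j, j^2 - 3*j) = j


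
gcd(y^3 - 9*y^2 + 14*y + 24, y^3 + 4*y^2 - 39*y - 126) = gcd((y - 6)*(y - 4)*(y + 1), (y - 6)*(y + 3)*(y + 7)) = y - 6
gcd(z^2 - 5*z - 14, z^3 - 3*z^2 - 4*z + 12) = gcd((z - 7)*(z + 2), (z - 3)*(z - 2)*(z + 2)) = z + 2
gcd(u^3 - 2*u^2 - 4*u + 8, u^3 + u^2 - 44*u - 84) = u + 2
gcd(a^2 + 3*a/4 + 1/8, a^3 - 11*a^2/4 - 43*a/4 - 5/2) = a + 1/4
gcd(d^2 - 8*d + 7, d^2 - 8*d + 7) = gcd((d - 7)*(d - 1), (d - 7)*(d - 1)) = d^2 - 8*d + 7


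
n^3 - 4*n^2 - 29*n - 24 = (n - 8)*(n + 1)*(n + 3)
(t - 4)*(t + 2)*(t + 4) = t^3 + 2*t^2 - 16*t - 32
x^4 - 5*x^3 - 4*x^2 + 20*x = x*(x - 5)*(x - 2)*(x + 2)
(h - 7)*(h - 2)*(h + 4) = h^3 - 5*h^2 - 22*h + 56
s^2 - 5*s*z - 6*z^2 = (s - 6*z)*(s + z)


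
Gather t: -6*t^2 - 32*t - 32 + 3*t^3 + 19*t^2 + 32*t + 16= 3*t^3 + 13*t^2 - 16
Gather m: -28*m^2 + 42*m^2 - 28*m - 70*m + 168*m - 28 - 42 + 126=14*m^2 + 70*m + 56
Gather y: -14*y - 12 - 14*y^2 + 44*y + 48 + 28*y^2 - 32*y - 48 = 14*y^2 - 2*y - 12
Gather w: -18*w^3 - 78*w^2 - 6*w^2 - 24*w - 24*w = -18*w^3 - 84*w^2 - 48*w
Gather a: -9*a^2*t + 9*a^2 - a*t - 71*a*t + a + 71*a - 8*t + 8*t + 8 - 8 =a^2*(9 - 9*t) + a*(72 - 72*t)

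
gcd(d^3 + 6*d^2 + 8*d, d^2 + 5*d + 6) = d + 2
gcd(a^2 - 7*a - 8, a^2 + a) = a + 1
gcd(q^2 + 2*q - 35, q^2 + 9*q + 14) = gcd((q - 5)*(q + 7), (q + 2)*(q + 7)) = q + 7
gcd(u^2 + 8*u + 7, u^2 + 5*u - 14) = u + 7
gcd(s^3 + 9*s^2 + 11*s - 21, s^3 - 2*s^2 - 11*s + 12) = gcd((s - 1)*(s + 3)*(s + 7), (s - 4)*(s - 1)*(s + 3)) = s^2 + 2*s - 3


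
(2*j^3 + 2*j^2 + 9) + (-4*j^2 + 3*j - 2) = 2*j^3 - 2*j^2 + 3*j + 7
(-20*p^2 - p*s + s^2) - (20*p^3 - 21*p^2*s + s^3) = -20*p^3 + 21*p^2*s - 20*p^2 - p*s - s^3 + s^2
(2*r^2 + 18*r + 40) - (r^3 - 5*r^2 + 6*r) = -r^3 + 7*r^2 + 12*r + 40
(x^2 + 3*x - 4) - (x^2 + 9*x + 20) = -6*x - 24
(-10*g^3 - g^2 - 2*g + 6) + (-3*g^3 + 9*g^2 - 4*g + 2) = -13*g^3 + 8*g^2 - 6*g + 8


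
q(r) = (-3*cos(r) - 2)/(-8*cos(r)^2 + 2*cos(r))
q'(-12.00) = 1.34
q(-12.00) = 1.13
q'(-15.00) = 0.25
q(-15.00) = -0.05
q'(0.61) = 1.57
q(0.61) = 1.19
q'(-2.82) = 0.05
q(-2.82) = -0.09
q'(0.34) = 0.58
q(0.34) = 0.92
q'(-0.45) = -0.88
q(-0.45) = 1.00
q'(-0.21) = -0.32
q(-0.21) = 0.87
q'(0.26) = 0.41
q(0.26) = 0.88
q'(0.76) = 2.89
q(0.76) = 1.52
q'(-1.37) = -502.65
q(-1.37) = -32.21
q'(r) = (-16*sin(r)*cos(r) + 2*sin(r))*(-3*cos(r) - 2)/(-8*cos(r)^2 + 2*cos(r))^2 + 3*sin(r)/(-8*cos(r)^2 + 2*cos(r))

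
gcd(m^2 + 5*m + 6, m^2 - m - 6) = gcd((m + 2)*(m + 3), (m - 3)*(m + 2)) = m + 2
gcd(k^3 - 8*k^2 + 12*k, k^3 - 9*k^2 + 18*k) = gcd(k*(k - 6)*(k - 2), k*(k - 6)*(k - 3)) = k^2 - 6*k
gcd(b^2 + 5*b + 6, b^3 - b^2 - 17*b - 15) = b + 3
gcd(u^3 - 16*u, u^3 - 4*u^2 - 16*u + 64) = u^2 - 16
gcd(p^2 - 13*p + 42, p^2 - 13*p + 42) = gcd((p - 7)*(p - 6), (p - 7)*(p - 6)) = p^2 - 13*p + 42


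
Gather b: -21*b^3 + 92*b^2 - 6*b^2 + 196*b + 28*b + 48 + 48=-21*b^3 + 86*b^2 + 224*b + 96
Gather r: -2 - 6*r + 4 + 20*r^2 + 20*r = 20*r^2 + 14*r + 2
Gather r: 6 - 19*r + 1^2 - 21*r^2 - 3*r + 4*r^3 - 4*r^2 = 4*r^3 - 25*r^2 - 22*r + 7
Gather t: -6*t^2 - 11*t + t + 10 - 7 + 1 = -6*t^2 - 10*t + 4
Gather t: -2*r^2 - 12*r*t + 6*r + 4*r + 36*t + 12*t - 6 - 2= -2*r^2 + 10*r + t*(48 - 12*r) - 8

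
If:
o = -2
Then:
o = -2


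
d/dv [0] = 0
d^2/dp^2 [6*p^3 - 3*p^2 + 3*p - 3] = 36*p - 6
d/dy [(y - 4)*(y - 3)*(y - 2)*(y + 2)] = 4*y^3 - 21*y^2 + 16*y + 28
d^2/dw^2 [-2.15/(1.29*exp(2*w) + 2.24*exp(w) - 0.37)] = (-2.15*(2.58*exp(w) + 2.24)*(5.16*exp(w) + 4.48)*exp(w) + (11.094*exp(w) + 4.816)*(1.29*exp(2*w) + 2.24*exp(w) - 0.37))*exp(w)/(1.29*exp(2*w) + 2.24*exp(w) - 0.37)^3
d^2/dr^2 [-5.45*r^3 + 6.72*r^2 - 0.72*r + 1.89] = 13.44 - 32.7*r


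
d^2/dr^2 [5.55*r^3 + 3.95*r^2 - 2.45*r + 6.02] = 33.3*r + 7.9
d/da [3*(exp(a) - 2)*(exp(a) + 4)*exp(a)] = (9*exp(2*a) + 12*exp(a) - 24)*exp(a)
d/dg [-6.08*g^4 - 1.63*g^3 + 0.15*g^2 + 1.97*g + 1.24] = -24.32*g^3 - 4.89*g^2 + 0.3*g + 1.97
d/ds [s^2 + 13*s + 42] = 2*s + 13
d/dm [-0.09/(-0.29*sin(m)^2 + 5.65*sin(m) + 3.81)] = (0.5085 - 0.0522*sin(m))*cos(m)/(-0.29*sin(m)^2 + 5.65*sin(m) + 3.81)^2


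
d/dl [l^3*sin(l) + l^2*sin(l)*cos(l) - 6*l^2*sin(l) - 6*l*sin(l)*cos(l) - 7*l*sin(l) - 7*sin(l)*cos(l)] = l^3*cos(l) + 3*l^2*sin(l) - 6*l^2*cos(l) + l^2*cos(2*l) - 12*l*sin(l) + l*sin(2*l) - 7*l*cos(l) - 6*l*cos(2*l) - 7*sin(l) - 3*sin(2*l) - 7*cos(2*l)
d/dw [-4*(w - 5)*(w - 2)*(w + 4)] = -12*w^2 + 24*w + 72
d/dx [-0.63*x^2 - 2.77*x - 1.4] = -1.26*x - 2.77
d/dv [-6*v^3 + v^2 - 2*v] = -18*v^2 + 2*v - 2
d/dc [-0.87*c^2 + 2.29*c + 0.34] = 2.29 - 1.74*c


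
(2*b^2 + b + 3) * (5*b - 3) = 10*b^3 - b^2 + 12*b - 9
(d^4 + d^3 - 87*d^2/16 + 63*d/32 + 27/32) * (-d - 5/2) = -d^5 - 7*d^4/2 + 47*d^3/16 + 93*d^2/8 - 369*d/64 - 135/64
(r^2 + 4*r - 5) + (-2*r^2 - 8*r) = -r^2 - 4*r - 5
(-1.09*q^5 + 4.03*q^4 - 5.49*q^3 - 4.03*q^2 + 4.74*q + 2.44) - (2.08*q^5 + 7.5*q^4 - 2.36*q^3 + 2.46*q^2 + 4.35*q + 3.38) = -3.17*q^5 - 3.47*q^4 - 3.13*q^3 - 6.49*q^2 + 0.390000000000001*q - 0.94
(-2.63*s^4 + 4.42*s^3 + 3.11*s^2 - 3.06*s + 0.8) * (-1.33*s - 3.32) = 3.4979*s^5 + 2.853*s^4 - 18.8107*s^3 - 6.2554*s^2 + 9.0952*s - 2.656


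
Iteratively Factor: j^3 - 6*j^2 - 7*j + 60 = (j - 5)*(j^2 - j - 12) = (j - 5)*(j + 3)*(j - 4)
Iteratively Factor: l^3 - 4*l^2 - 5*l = (l + 1)*(l^2 - 5*l) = l*(l + 1)*(l - 5)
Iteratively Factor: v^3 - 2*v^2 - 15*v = (v + 3)*(v^2 - 5*v) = (v - 5)*(v + 3)*(v)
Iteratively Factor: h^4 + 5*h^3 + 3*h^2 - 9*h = (h + 3)*(h^3 + 2*h^2 - 3*h) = (h - 1)*(h + 3)*(h^2 + 3*h) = (h - 1)*(h + 3)^2*(h)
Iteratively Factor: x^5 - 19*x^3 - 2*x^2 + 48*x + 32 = (x - 2)*(x^4 + 2*x^3 - 15*x^2 - 32*x - 16) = (x - 4)*(x - 2)*(x^3 + 6*x^2 + 9*x + 4) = (x - 4)*(x - 2)*(x + 4)*(x^2 + 2*x + 1) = (x - 4)*(x - 2)*(x + 1)*(x + 4)*(x + 1)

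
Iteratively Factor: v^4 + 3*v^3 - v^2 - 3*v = (v)*(v^3 + 3*v^2 - v - 3) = v*(v + 3)*(v^2 - 1) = v*(v + 1)*(v + 3)*(v - 1)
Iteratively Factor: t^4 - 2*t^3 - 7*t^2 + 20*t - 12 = (t - 2)*(t^3 - 7*t + 6) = (t - 2)*(t + 3)*(t^2 - 3*t + 2) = (t - 2)*(t - 1)*(t + 3)*(t - 2)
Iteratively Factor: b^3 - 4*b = (b - 2)*(b^2 + 2*b) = b*(b - 2)*(b + 2)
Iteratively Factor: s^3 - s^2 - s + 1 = (s - 1)*(s^2 - 1) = (s - 1)*(s + 1)*(s - 1)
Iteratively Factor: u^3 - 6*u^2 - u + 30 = (u - 3)*(u^2 - 3*u - 10) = (u - 3)*(u + 2)*(u - 5)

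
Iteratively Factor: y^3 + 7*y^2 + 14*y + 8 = (y + 4)*(y^2 + 3*y + 2) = (y + 1)*(y + 4)*(y + 2)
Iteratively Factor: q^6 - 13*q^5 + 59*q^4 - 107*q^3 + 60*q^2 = (q - 4)*(q^5 - 9*q^4 + 23*q^3 - 15*q^2) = (q - 5)*(q - 4)*(q^4 - 4*q^3 + 3*q^2) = (q - 5)*(q - 4)*(q - 3)*(q^3 - q^2) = q*(q - 5)*(q - 4)*(q - 3)*(q^2 - q) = q*(q - 5)*(q - 4)*(q - 3)*(q - 1)*(q)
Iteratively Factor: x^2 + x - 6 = (x + 3)*(x - 2)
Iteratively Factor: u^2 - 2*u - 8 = (u + 2)*(u - 4)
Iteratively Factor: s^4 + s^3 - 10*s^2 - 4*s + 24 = (s - 2)*(s^3 + 3*s^2 - 4*s - 12) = (s - 2)*(s + 2)*(s^2 + s - 6) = (s - 2)*(s + 2)*(s + 3)*(s - 2)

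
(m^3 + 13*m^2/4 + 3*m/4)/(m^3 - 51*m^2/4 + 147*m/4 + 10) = m*(m + 3)/(m^2 - 13*m + 40)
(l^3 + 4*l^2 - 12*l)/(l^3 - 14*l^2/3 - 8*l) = 3*(-l^2 - 4*l + 12)/(-3*l^2 + 14*l + 24)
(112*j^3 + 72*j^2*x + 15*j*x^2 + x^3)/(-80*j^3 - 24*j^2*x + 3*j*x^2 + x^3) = (7*j + x)/(-5*j + x)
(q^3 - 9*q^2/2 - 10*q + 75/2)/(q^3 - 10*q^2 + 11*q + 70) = (2*q^2 + q - 15)/(2*(q^2 - 5*q - 14))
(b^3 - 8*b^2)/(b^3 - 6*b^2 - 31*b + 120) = b^2/(b^2 + 2*b - 15)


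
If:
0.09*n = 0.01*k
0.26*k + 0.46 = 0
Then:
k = -1.77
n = -0.20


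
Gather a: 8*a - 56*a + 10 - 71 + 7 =-48*a - 54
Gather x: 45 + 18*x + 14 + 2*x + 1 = 20*x + 60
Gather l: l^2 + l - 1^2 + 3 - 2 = l^2 + l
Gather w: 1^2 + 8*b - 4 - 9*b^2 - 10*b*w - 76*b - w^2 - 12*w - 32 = -9*b^2 - 68*b - w^2 + w*(-10*b - 12) - 35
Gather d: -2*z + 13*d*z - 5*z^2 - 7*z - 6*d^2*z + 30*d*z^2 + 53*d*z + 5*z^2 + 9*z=-6*d^2*z + d*(30*z^2 + 66*z)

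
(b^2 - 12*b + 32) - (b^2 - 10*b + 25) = 7 - 2*b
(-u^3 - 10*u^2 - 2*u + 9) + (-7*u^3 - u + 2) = -8*u^3 - 10*u^2 - 3*u + 11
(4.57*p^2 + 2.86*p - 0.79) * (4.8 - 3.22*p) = -14.7154*p^3 + 12.7268*p^2 + 16.2718*p - 3.792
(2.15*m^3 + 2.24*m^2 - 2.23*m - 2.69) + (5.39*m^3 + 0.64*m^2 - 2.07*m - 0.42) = 7.54*m^3 + 2.88*m^2 - 4.3*m - 3.11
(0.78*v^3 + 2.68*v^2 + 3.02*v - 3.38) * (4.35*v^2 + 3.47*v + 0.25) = 3.393*v^5 + 14.3646*v^4 + 22.6316*v^3 - 3.5536*v^2 - 10.9736*v - 0.845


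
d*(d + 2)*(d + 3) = d^3 + 5*d^2 + 6*d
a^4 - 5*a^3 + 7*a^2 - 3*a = a*(a - 3)*(a - 1)^2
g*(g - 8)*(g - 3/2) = g^3 - 19*g^2/2 + 12*g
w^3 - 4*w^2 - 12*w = w*(w - 6)*(w + 2)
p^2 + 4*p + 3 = (p + 1)*(p + 3)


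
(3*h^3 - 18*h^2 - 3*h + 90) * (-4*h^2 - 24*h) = -12*h^5 + 444*h^3 - 288*h^2 - 2160*h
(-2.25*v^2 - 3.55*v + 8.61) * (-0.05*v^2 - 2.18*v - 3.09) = 0.1125*v^4 + 5.0825*v^3 + 14.261*v^2 - 7.8003*v - 26.6049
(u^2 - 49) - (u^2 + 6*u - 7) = -6*u - 42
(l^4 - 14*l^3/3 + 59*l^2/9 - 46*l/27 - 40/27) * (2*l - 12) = 2*l^5 - 64*l^4/3 + 622*l^3/9 - 2216*l^2/27 + 472*l/27 + 160/9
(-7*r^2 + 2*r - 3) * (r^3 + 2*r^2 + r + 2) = -7*r^5 - 12*r^4 - 6*r^3 - 18*r^2 + r - 6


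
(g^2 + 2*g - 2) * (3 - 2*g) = -2*g^3 - g^2 + 10*g - 6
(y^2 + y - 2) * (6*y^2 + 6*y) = 6*y^4 + 12*y^3 - 6*y^2 - 12*y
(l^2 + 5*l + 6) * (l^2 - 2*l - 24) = l^4 + 3*l^3 - 28*l^2 - 132*l - 144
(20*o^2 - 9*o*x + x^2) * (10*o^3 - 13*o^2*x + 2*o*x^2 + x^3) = 200*o^5 - 350*o^4*x + 167*o^3*x^2 - 11*o^2*x^3 - 7*o*x^4 + x^5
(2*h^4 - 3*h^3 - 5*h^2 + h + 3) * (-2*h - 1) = -4*h^5 + 4*h^4 + 13*h^3 + 3*h^2 - 7*h - 3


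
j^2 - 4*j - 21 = (j - 7)*(j + 3)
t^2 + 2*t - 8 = (t - 2)*(t + 4)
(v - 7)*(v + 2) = v^2 - 5*v - 14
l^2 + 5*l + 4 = (l + 1)*(l + 4)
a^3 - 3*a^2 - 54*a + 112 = (a - 8)*(a - 2)*(a + 7)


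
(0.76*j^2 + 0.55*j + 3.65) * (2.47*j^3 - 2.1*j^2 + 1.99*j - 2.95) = 1.8772*j^5 - 0.2375*j^4 + 9.3729*j^3 - 8.8125*j^2 + 5.641*j - 10.7675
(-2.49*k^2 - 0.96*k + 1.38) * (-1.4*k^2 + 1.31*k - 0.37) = 3.486*k^4 - 1.9179*k^3 - 2.2683*k^2 + 2.163*k - 0.5106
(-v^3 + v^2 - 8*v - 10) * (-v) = v^4 - v^3 + 8*v^2 + 10*v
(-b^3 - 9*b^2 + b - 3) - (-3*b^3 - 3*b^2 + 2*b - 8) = 2*b^3 - 6*b^2 - b + 5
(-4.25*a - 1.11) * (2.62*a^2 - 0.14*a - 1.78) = -11.135*a^3 - 2.3132*a^2 + 7.7204*a + 1.9758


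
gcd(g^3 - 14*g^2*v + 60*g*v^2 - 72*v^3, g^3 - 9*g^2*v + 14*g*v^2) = -g + 2*v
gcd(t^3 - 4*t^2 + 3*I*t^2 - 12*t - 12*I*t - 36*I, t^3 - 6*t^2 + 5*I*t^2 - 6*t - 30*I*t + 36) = t^2 + t*(-6 + 3*I) - 18*I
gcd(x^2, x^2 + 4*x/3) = x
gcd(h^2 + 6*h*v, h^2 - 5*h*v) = h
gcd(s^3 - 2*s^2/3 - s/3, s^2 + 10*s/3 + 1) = s + 1/3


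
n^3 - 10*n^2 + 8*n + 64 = (n - 8)*(n - 4)*(n + 2)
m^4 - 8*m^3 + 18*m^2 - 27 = (m - 3)^3*(m + 1)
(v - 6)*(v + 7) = v^2 + v - 42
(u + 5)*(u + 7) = u^2 + 12*u + 35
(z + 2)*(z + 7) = z^2 + 9*z + 14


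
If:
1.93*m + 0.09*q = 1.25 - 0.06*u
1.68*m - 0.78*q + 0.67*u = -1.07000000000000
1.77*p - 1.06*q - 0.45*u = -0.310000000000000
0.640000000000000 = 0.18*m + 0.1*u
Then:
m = 0.13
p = 5.55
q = 6.95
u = 6.16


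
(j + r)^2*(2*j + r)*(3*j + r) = 6*j^4 + 17*j^3*r + 17*j^2*r^2 + 7*j*r^3 + r^4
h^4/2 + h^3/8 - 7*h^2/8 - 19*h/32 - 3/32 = (h/2 + 1/2)*(h - 3/2)*(h + 1/4)*(h + 1/2)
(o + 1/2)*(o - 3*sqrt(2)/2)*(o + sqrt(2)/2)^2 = o^4 - sqrt(2)*o^3/2 + o^3/2 - 5*o^2/2 - sqrt(2)*o^2/4 - 5*o/4 - 3*sqrt(2)*o/4 - 3*sqrt(2)/8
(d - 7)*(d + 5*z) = d^2 + 5*d*z - 7*d - 35*z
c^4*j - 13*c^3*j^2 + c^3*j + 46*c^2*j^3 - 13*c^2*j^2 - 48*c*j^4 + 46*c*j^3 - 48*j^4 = (c - 8*j)*(c - 3*j)*(c - 2*j)*(c*j + j)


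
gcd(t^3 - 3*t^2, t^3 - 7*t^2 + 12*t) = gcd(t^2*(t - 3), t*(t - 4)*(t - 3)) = t^2 - 3*t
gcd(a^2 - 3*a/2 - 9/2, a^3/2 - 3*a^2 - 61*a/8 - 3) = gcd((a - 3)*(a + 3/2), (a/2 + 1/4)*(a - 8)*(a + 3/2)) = a + 3/2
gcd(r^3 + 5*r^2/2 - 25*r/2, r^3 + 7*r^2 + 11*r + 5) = r + 5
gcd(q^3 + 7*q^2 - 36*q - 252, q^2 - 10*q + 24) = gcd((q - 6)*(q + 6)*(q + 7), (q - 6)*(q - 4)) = q - 6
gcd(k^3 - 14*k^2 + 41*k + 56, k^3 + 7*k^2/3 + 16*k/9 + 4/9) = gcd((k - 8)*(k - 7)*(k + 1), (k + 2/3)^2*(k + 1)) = k + 1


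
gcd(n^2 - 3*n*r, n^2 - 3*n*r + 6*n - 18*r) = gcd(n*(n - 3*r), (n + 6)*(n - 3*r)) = -n + 3*r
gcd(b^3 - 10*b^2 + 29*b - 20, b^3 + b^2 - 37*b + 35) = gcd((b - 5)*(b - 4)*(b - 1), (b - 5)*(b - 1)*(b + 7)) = b^2 - 6*b + 5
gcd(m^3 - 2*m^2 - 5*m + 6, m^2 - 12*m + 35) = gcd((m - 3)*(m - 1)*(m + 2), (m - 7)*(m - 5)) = 1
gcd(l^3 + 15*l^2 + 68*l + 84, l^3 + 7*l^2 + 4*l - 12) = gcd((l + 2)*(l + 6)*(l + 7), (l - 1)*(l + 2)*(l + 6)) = l^2 + 8*l + 12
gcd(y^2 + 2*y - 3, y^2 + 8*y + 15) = y + 3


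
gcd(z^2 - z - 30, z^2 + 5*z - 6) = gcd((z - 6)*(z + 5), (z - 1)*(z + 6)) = 1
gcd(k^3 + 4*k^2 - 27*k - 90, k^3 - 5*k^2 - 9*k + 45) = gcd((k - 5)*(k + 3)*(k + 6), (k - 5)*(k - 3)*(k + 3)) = k^2 - 2*k - 15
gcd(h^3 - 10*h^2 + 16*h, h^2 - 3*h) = h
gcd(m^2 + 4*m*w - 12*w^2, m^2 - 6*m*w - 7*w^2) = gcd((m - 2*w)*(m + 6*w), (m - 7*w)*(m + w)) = 1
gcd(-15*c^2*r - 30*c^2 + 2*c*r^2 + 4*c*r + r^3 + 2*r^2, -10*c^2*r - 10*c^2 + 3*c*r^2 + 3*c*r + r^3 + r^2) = 5*c + r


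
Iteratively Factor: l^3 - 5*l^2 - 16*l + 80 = (l - 4)*(l^2 - l - 20) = (l - 4)*(l + 4)*(l - 5)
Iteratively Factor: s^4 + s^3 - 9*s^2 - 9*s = (s - 3)*(s^3 + 4*s^2 + 3*s) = (s - 3)*(s + 3)*(s^2 + s) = (s - 3)*(s + 1)*(s + 3)*(s)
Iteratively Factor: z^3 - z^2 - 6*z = (z)*(z^2 - z - 6) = z*(z + 2)*(z - 3)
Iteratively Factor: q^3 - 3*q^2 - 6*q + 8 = (q - 4)*(q^2 + q - 2) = (q - 4)*(q - 1)*(q + 2)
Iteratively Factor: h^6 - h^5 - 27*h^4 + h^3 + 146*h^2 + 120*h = (h + 4)*(h^5 - 5*h^4 - 7*h^3 + 29*h^2 + 30*h) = (h + 2)*(h + 4)*(h^4 - 7*h^3 + 7*h^2 + 15*h) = (h - 5)*(h + 2)*(h + 4)*(h^3 - 2*h^2 - 3*h) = h*(h - 5)*(h + 2)*(h + 4)*(h^2 - 2*h - 3) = h*(h - 5)*(h + 1)*(h + 2)*(h + 4)*(h - 3)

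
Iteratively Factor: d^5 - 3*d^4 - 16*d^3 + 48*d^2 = (d)*(d^4 - 3*d^3 - 16*d^2 + 48*d) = d^2*(d^3 - 3*d^2 - 16*d + 48) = d^2*(d - 3)*(d^2 - 16) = d^2*(d - 4)*(d - 3)*(d + 4)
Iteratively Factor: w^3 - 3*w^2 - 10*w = (w - 5)*(w^2 + 2*w) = w*(w - 5)*(w + 2)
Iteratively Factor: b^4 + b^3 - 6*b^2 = (b + 3)*(b^3 - 2*b^2) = b*(b + 3)*(b^2 - 2*b) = b^2*(b + 3)*(b - 2)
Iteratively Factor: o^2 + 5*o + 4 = (o + 1)*(o + 4)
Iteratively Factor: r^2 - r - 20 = (r + 4)*(r - 5)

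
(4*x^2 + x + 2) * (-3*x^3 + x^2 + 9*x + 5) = -12*x^5 + x^4 + 31*x^3 + 31*x^2 + 23*x + 10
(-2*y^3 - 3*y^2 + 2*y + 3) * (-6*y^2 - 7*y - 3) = 12*y^5 + 32*y^4 + 15*y^3 - 23*y^2 - 27*y - 9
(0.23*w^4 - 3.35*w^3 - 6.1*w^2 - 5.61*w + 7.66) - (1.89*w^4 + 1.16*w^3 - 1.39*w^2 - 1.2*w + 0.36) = -1.66*w^4 - 4.51*w^3 - 4.71*w^2 - 4.41*w + 7.3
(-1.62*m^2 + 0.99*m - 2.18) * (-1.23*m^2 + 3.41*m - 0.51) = 1.9926*m^4 - 6.7419*m^3 + 6.8835*m^2 - 7.9387*m + 1.1118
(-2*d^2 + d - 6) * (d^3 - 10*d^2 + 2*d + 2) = -2*d^5 + 21*d^4 - 20*d^3 + 58*d^2 - 10*d - 12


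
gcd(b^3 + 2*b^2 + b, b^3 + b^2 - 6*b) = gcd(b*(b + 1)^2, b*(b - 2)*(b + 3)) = b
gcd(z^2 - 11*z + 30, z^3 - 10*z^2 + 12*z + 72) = z - 6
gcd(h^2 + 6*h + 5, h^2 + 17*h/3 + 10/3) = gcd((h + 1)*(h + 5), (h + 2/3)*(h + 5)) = h + 5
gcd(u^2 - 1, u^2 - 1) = u^2 - 1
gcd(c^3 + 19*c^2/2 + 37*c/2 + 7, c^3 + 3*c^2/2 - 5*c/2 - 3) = c + 2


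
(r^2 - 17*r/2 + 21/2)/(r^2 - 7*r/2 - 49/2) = (2*r - 3)/(2*r + 7)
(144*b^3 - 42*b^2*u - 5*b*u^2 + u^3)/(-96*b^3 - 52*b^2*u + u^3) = (-3*b + u)/(2*b + u)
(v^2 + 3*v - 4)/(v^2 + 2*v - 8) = (v - 1)/(v - 2)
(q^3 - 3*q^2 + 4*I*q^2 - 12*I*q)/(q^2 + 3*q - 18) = q*(q + 4*I)/(q + 6)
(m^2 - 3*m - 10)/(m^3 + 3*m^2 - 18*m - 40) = (m - 5)/(m^2 + m - 20)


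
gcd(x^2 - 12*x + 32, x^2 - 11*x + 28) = x - 4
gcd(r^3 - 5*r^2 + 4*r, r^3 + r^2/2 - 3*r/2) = r^2 - r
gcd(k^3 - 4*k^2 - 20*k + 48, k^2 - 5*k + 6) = k - 2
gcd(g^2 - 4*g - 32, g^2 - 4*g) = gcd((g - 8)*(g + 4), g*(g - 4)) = 1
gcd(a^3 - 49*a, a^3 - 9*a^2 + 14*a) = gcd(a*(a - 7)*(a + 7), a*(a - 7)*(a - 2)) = a^2 - 7*a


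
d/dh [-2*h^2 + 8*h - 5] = 8 - 4*h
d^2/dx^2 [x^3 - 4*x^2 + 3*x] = 6*x - 8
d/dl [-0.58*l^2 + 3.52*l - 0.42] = 3.52 - 1.16*l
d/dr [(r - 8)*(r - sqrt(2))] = 2*r - 8 - sqrt(2)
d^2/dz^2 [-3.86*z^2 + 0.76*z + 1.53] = -7.72000000000000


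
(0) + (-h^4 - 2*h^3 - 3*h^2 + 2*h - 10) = -h^4 - 2*h^3 - 3*h^2 + 2*h - 10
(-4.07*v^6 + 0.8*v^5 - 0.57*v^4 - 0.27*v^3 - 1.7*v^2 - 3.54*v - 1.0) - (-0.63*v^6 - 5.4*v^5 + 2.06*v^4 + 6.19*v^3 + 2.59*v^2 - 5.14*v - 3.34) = -3.44*v^6 + 6.2*v^5 - 2.63*v^4 - 6.46*v^3 - 4.29*v^2 + 1.6*v + 2.34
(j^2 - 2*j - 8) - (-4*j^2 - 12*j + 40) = 5*j^2 + 10*j - 48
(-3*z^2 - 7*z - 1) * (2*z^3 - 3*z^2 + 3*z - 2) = -6*z^5 - 5*z^4 + 10*z^3 - 12*z^2 + 11*z + 2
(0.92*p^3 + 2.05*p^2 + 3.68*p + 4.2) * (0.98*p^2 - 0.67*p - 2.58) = 0.9016*p^5 + 1.3926*p^4 - 0.1407*p^3 - 3.6386*p^2 - 12.3084*p - 10.836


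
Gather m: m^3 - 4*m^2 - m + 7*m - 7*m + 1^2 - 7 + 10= m^3 - 4*m^2 - m + 4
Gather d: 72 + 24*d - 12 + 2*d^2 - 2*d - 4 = 2*d^2 + 22*d + 56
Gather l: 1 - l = 1 - l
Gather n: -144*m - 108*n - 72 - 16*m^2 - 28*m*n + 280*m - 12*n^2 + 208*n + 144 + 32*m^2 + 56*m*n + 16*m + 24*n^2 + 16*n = 16*m^2 + 152*m + 12*n^2 + n*(28*m + 116) + 72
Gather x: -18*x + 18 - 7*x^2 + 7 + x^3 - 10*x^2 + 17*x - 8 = x^3 - 17*x^2 - x + 17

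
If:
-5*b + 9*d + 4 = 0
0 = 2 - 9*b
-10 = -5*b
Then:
No Solution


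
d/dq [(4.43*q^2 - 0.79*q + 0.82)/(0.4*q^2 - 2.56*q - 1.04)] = (-11.0248*q^2 - 9.8704*q + 2.9208)/(0.16*q^4 - 2.048*q^3 + 5.7216*q^2 + 5.3248*q + 1.0816)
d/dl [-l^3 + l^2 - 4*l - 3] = -3*l^2 + 2*l - 4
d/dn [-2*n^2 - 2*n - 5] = -4*n - 2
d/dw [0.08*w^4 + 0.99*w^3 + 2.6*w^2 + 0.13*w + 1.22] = 0.32*w^3 + 2.97*w^2 + 5.2*w + 0.13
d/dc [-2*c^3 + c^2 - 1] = 2*c*(1 - 3*c)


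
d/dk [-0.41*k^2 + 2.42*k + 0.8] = 2.42 - 0.82*k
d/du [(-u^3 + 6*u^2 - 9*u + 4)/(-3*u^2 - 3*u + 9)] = (u^4 + 2*u^3 - 24*u^2 + 44*u - 23)/(3*(u^4 + 2*u^3 - 5*u^2 - 6*u + 9))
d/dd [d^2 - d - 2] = 2*d - 1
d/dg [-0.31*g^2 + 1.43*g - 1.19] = 1.43 - 0.62*g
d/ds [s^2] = 2*s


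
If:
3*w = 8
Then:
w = 8/3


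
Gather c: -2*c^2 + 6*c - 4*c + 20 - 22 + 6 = -2*c^2 + 2*c + 4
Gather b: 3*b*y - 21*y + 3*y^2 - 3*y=3*b*y + 3*y^2 - 24*y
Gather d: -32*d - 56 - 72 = -32*d - 128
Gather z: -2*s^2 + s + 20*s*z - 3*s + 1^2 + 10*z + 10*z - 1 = -2*s^2 - 2*s + z*(20*s + 20)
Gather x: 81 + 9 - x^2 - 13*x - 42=-x^2 - 13*x + 48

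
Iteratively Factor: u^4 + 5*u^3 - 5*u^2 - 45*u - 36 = (u + 1)*(u^3 + 4*u^2 - 9*u - 36) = (u + 1)*(u + 3)*(u^2 + u - 12) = (u - 3)*(u + 1)*(u + 3)*(u + 4)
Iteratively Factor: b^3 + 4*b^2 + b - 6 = (b + 2)*(b^2 + 2*b - 3) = (b + 2)*(b + 3)*(b - 1)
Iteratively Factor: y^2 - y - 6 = (y - 3)*(y + 2)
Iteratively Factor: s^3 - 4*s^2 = (s)*(s^2 - 4*s) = s^2*(s - 4)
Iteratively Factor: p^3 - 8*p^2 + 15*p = (p - 5)*(p^2 - 3*p) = (p - 5)*(p - 3)*(p)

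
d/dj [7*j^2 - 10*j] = 14*j - 10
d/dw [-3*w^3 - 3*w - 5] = -9*w^2 - 3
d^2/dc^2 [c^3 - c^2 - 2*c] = 6*c - 2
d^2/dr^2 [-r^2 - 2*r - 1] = -2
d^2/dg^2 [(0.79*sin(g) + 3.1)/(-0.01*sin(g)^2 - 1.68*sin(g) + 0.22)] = (7.9e-5*sin(g)^5 - 0.012032*sin(g)^4 + 0.16651*sin(g)^3 + 9.066844*sin(g)^2 + 0.861088000000001*sin(g) - 18.096488)/(0.01*sin(g)^2 + 1.68*sin(g) - 0.22)^3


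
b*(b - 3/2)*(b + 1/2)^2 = b^4 - b^3/2 - 5*b^2/4 - 3*b/8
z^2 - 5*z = z*(z - 5)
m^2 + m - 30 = (m - 5)*(m + 6)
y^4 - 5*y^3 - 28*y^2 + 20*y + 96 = (y - 8)*(y - 2)*(y + 2)*(y + 3)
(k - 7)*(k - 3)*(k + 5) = k^3 - 5*k^2 - 29*k + 105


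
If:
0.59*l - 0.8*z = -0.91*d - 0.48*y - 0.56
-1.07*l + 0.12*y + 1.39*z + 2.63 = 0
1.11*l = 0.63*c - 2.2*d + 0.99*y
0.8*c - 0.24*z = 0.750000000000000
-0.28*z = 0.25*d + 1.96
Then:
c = -1.48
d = 1.20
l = -8.71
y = -6.17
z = -8.07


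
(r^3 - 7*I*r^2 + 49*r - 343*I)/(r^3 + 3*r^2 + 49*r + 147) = (r - 7*I)/(r + 3)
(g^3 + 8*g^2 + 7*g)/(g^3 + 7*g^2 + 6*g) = (g + 7)/(g + 6)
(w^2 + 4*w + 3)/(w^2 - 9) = (w + 1)/(w - 3)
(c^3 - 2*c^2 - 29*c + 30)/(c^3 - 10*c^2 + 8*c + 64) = (c^3 - 2*c^2 - 29*c + 30)/(c^3 - 10*c^2 + 8*c + 64)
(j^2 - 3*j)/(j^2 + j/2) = 2*(j - 3)/(2*j + 1)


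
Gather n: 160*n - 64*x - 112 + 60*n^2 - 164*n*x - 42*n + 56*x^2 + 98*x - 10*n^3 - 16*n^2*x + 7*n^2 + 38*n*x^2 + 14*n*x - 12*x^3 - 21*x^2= -10*n^3 + n^2*(67 - 16*x) + n*(38*x^2 - 150*x + 118) - 12*x^3 + 35*x^2 + 34*x - 112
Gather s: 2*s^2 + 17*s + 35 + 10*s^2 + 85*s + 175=12*s^2 + 102*s + 210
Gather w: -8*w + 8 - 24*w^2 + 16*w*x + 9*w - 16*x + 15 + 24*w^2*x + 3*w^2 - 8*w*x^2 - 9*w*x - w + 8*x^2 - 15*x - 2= w^2*(24*x - 21) + w*(-8*x^2 + 7*x) + 8*x^2 - 31*x + 21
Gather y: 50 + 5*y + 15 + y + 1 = 6*y + 66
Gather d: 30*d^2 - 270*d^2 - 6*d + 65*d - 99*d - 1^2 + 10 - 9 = -240*d^2 - 40*d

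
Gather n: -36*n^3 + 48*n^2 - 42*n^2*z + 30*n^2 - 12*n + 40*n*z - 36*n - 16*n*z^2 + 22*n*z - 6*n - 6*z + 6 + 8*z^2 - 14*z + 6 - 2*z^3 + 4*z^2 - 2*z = -36*n^3 + n^2*(78 - 42*z) + n*(-16*z^2 + 62*z - 54) - 2*z^3 + 12*z^2 - 22*z + 12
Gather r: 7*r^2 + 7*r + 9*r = 7*r^2 + 16*r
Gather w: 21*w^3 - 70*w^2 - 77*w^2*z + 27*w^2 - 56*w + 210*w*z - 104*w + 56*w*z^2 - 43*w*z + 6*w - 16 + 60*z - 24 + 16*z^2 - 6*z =21*w^3 + w^2*(-77*z - 43) + w*(56*z^2 + 167*z - 154) + 16*z^2 + 54*z - 40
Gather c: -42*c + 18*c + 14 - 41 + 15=-24*c - 12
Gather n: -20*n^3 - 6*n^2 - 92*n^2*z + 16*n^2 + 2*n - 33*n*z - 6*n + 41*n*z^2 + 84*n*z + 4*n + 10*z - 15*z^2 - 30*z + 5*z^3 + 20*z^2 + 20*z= -20*n^3 + n^2*(10 - 92*z) + n*(41*z^2 + 51*z) + 5*z^3 + 5*z^2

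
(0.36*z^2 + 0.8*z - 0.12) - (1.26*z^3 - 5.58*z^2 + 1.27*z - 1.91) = -1.26*z^3 + 5.94*z^2 - 0.47*z + 1.79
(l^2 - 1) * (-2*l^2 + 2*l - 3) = -2*l^4 + 2*l^3 - l^2 - 2*l + 3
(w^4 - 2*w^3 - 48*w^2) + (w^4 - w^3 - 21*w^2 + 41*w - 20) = 2*w^4 - 3*w^3 - 69*w^2 + 41*w - 20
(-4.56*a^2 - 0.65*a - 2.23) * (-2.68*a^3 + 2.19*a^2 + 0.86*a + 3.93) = 12.2208*a^5 - 8.2444*a^4 + 0.6313*a^3 - 23.3635*a^2 - 4.4723*a - 8.7639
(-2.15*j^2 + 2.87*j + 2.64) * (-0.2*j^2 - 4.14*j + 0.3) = 0.43*j^4 + 8.327*j^3 - 13.0548*j^2 - 10.0686*j + 0.792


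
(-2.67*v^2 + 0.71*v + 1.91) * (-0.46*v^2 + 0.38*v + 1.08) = 1.2282*v^4 - 1.3412*v^3 - 3.4924*v^2 + 1.4926*v + 2.0628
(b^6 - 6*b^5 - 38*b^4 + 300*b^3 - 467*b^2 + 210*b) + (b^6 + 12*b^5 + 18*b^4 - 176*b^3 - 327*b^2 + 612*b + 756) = 2*b^6 + 6*b^5 - 20*b^4 + 124*b^3 - 794*b^2 + 822*b + 756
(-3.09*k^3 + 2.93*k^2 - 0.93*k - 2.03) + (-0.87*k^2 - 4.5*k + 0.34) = -3.09*k^3 + 2.06*k^2 - 5.43*k - 1.69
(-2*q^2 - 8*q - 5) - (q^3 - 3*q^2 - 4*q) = -q^3 + q^2 - 4*q - 5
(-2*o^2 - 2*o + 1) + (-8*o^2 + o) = -10*o^2 - o + 1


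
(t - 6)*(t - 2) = t^2 - 8*t + 12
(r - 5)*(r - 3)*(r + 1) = r^3 - 7*r^2 + 7*r + 15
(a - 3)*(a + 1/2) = a^2 - 5*a/2 - 3/2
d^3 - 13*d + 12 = (d - 3)*(d - 1)*(d + 4)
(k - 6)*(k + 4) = k^2 - 2*k - 24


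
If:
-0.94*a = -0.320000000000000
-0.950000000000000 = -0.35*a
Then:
No Solution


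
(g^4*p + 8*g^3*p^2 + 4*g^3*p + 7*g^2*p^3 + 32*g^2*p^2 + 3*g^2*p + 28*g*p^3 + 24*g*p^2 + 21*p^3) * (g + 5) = g^5*p + 8*g^4*p^2 + 9*g^4*p + 7*g^3*p^3 + 72*g^3*p^2 + 23*g^3*p + 63*g^2*p^3 + 184*g^2*p^2 + 15*g^2*p + 161*g*p^3 + 120*g*p^2 + 105*p^3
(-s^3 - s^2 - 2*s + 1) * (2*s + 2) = -2*s^4 - 4*s^3 - 6*s^2 - 2*s + 2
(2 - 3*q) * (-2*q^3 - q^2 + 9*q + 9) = 6*q^4 - q^3 - 29*q^2 - 9*q + 18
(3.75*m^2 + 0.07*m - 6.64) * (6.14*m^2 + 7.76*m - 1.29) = 23.025*m^4 + 29.5298*m^3 - 45.0639*m^2 - 51.6167*m + 8.5656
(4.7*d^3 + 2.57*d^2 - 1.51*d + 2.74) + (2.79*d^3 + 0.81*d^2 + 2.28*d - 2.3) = 7.49*d^3 + 3.38*d^2 + 0.77*d + 0.44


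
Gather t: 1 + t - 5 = t - 4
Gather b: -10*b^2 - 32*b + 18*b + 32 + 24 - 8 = -10*b^2 - 14*b + 48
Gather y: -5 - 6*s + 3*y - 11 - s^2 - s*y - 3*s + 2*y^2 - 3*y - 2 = -s^2 - s*y - 9*s + 2*y^2 - 18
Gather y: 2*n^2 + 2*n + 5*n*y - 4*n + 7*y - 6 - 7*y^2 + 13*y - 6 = 2*n^2 - 2*n - 7*y^2 + y*(5*n + 20) - 12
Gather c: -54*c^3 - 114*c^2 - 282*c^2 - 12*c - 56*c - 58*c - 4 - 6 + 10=-54*c^3 - 396*c^2 - 126*c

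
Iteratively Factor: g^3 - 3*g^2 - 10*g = (g)*(g^2 - 3*g - 10) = g*(g + 2)*(g - 5)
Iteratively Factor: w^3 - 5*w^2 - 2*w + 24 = (w + 2)*(w^2 - 7*w + 12) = (w - 3)*(w + 2)*(w - 4)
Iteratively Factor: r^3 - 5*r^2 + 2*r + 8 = (r - 2)*(r^2 - 3*r - 4) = (r - 4)*(r - 2)*(r + 1)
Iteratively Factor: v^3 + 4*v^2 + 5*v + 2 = (v + 1)*(v^2 + 3*v + 2) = (v + 1)*(v + 2)*(v + 1)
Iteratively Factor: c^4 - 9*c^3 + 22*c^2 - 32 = (c - 4)*(c^3 - 5*c^2 + 2*c + 8) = (c - 4)*(c + 1)*(c^2 - 6*c + 8) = (c - 4)^2*(c + 1)*(c - 2)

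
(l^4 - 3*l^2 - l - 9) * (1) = l^4 - 3*l^2 - l - 9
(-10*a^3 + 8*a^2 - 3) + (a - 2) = -10*a^3 + 8*a^2 + a - 5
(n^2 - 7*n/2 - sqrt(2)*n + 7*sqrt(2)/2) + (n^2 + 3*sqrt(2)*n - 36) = 2*n^2 - 7*n/2 + 2*sqrt(2)*n - 36 + 7*sqrt(2)/2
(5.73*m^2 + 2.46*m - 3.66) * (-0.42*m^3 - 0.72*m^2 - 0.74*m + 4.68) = -2.4066*m^5 - 5.1588*m^4 - 4.4742*m^3 + 27.6312*m^2 + 14.2212*m - 17.1288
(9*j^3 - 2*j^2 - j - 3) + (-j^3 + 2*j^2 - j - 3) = 8*j^3 - 2*j - 6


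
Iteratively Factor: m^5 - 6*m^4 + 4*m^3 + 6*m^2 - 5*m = (m - 5)*(m^4 - m^3 - m^2 + m) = (m - 5)*(m + 1)*(m^3 - 2*m^2 + m) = (m - 5)*(m - 1)*(m + 1)*(m^2 - m) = m*(m - 5)*(m - 1)*(m + 1)*(m - 1)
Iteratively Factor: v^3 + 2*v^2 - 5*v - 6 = (v + 3)*(v^2 - v - 2) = (v + 1)*(v + 3)*(v - 2)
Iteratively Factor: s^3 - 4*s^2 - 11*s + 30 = (s - 2)*(s^2 - 2*s - 15) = (s - 5)*(s - 2)*(s + 3)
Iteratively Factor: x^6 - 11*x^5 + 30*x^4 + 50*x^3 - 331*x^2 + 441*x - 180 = (x - 1)*(x^5 - 10*x^4 + 20*x^3 + 70*x^2 - 261*x + 180) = (x - 1)^2*(x^4 - 9*x^3 + 11*x^2 + 81*x - 180) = (x - 5)*(x - 1)^2*(x^3 - 4*x^2 - 9*x + 36) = (x - 5)*(x - 3)*(x - 1)^2*(x^2 - x - 12) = (x - 5)*(x - 3)*(x - 1)^2*(x + 3)*(x - 4)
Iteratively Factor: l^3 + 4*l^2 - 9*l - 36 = (l + 4)*(l^2 - 9) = (l + 3)*(l + 4)*(l - 3)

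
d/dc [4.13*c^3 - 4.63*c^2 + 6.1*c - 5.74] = 12.39*c^2 - 9.26*c + 6.1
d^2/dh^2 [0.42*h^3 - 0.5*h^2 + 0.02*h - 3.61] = 2.52*h - 1.0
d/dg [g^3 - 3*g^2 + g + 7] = 3*g^2 - 6*g + 1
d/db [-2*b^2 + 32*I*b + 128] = -4*b + 32*I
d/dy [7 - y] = -1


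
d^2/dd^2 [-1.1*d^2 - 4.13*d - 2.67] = -2.20000000000000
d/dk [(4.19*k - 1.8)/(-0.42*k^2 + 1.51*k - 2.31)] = (1.7598*k^2 - 1.512*k - 6.9609)/(0.1764*k^4 - 1.2684*k^3 + 4.2205*k^2 - 6.9762*k + 5.3361)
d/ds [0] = 0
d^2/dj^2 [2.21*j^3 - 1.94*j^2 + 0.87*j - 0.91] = 13.26*j - 3.88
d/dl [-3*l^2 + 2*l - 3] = 2 - 6*l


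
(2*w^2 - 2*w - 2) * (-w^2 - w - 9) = -2*w^4 - 14*w^2 + 20*w + 18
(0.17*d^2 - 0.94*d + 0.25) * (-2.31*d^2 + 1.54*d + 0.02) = -0.3927*d^4 + 2.4332*d^3 - 2.0217*d^2 + 0.3662*d + 0.005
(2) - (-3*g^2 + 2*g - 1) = 3*g^2 - 2*g + 3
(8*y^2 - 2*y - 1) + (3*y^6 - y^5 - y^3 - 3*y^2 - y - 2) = 3*y^6 - y^5 - y^3 + 5*y^2 - 3*y - 3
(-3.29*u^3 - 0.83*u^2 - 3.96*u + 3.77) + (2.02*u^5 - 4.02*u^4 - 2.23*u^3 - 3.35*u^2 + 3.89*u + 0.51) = 2.02*u^5 - 4.02*u^4 - 5.52*u^3 - 4.18*u^2 - 0.0699999999999998*u + 4.28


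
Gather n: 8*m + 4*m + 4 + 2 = 12*m + 6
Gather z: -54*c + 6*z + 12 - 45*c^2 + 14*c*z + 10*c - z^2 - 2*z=-45*c^2 - 44*c - z^2 + z*(14*c + 4) + 12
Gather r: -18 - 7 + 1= -24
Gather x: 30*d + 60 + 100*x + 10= 30*d + 100*x + 70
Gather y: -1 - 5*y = -5*y - 1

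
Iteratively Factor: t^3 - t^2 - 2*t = (t - 2)*(t^2 + t) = t*(t - 2)*(t + 1)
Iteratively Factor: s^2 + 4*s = (s)*(s + 4)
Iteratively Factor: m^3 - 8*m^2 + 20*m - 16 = (m - 2)*(m^2 - 6*m + 8) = (m - 4)*(m - 2)*(m - 2)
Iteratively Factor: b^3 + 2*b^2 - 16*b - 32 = (b + 2)*(b^2 - 16) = (b + 2)*(b + 4)*(b - 4)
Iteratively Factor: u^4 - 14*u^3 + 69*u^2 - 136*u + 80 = (u - 4)*(u^3 - 10*u^2 + 29*u - 20) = (u - 4)^2*(u^2 - 6*u + 5) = (u - 4)^2*(u - 1)*(u - 5)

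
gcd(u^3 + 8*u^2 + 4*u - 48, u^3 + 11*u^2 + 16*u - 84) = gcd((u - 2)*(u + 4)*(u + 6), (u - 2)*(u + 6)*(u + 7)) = u^2 + 4*u - 12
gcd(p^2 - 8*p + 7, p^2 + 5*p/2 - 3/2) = 1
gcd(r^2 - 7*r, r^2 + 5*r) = r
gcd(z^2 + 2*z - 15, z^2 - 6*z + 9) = z - 3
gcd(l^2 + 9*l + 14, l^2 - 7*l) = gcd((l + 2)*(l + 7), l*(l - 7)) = 1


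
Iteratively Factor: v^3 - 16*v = (v + 4)*(v^2 - 4*v) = (v - 4)*(v + 4)*(v)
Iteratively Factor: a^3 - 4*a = (a - 2)*(a^2 + 2*a) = a*(a - 2)*(a + 2)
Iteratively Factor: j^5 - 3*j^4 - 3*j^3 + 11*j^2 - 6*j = (j + 2)*(j^4 - 5*j^3 + 7*j^2 - 3*j) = (j - 1)*(j + 2)*(j^3 - 4*j^2 + 3*j) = (j - 1)^2*(j + 2)*(j^2 - 3*j) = j*(j - 1)^2*(j + 2)*(j - 3)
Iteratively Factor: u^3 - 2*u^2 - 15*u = (u)*(u^2 - 2*u - 15) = u*(u + 3)*(u - 5)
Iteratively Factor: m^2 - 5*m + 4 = (m - 4)*(m - 1)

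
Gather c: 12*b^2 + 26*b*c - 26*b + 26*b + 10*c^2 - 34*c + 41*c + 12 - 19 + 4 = 12*b^2 + 10*c^2 + c*(26*b + 7) - 3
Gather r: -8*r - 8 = -8*r - 8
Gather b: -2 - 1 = -3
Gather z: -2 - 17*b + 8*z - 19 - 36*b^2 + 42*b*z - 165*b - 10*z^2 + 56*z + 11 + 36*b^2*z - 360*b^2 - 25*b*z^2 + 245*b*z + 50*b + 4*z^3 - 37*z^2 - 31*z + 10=-396*b^2 - 132*b + 4*z^3 + z^2*(-25*b - 47) + z*(36*b^2 + 287*b + 33)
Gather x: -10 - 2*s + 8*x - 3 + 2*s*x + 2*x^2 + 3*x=-2*s + 2*x^2 + x*(2*s + 11) - 13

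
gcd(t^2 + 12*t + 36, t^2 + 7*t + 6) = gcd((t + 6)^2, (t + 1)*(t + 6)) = t + 6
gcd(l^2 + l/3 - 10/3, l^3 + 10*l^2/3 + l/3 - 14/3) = l + 2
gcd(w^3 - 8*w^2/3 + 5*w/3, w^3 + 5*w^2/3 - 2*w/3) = w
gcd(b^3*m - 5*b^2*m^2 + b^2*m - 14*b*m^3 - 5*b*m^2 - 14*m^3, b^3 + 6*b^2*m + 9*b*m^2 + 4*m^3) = 1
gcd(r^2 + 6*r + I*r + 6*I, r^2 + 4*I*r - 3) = r + I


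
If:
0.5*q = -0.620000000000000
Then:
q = -1.24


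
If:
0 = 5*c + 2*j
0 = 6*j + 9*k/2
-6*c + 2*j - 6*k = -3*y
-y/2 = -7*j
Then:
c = 0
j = 0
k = 0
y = 0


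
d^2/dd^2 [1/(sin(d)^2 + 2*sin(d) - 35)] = 2*(-2*sin(d)^4 - 3*sin(d)^3 - 69*sin(d)^2 - 29*sin(d) + 39)/(sin(d)^2 + 2*sin(d) - 35)^3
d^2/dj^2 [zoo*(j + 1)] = 0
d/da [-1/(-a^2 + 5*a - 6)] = (5 - 2*a)/(a^2 - 5*a + 6)^2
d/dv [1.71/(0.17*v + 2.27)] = -0.2907/(0.17*v + 2.27)^2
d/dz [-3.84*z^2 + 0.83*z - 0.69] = 0.83 - 7.68*z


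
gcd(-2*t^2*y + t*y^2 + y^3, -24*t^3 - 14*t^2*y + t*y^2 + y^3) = 2*t + y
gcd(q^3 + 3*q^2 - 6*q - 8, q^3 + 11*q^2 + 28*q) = q + 4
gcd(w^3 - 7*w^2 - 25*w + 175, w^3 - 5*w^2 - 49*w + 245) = w^2 - 12*w + 35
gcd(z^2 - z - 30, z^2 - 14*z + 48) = z - 6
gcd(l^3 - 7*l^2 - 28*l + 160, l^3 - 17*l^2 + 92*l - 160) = l^2 - 12*l + 32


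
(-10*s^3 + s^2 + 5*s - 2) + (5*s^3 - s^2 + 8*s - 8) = -5*s^3 + 13*s - 10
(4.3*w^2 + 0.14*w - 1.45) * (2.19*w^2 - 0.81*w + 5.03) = 9.417*w^4 - 3.1764*w^3 + 18.3401*w^2 + 1.8787*w - 7.2935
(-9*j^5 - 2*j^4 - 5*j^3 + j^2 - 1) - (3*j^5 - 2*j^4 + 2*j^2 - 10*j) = -12*j^5 - 5*j^3 - j^2 + 10*j - 1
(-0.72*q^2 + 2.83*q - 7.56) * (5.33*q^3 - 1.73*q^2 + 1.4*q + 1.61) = -3.8376*q^5 + 16.3295*q^4 - 46.1987*q^3 + 15.8816*q^2 - 6.0277*q - 12.1716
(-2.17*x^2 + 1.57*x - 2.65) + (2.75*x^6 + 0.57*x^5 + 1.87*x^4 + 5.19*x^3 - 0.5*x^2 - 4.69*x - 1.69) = 2.75*x^6 + 0.57*x^5 + 1.87*x^4 + 5.19*x^3 - 2.67*x^2 - 3.12*x - 4.34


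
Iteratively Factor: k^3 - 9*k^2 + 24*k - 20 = (k - 2)*(k^2 - 7*k + 10) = (k - 2)^2*(k - 5)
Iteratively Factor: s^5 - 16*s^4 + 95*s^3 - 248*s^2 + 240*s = (s - 5)*(s^4 - 11*s^3 + 40*s^2 - 48*s) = (s - 5)*(s - 4)*(s^3 - 7*s^2 + 12*s) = (s - 5)*(s - 4)^2*(s^2 - 3*s) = s*(s - 5)*(s - 4)^2*(s - 3)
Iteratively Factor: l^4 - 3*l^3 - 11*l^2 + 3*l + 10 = (l + 2)*(l^3 - 5*l^2 - l + 5) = (l - 1)*(l + 2)*(l^2 - 4*l - 5) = (l - 5)*(l - 1)*(l + 2)*(l + 1)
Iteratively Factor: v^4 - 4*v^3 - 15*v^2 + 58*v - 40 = (v + 4)*(v^3 - 8*v^2 + 17*v - 10) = (v - 2)*(v + 4)*(v^2 - 6*v + 5) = (v - 5)*(v - 2)*(v + 4)*(v - 1)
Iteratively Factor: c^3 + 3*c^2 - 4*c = (c - 1)*(c^2 + 4*c) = c*(c - 1)*(c + 4)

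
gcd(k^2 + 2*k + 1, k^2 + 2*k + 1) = k^2 + 2*k + 1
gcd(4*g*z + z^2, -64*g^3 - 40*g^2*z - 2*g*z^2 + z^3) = 4*g + z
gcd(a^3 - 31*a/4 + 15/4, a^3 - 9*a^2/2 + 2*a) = a - 1/2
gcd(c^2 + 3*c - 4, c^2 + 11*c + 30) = 1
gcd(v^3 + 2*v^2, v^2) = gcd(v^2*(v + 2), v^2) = v^2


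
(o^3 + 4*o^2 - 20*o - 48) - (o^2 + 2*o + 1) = o^3 + 3*o^2 - 22*o - 49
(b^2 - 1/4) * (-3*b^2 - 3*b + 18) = -3*b^4 - 3*b^3 + 75*b^2/4 + 3*b/4 - 9/2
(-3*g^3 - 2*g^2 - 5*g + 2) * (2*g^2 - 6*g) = -6*g^5 + 14*g^4 + 2*g^3 + 34*g^2 - 12*g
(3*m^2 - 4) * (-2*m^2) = -6*m^4 + 8*m^2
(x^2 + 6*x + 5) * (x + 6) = x^3 + 12*x^2 + 41*x + 30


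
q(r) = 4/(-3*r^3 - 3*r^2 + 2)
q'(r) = 4*(9*r^2 + 6*r)/(-3*r^3 - 3*r^2 + 2)^2 = 12*r*(3*r + 2)/(3*r^3 + 3*r^2 - 2)^2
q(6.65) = -0.00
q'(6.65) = 0.00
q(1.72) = -0.18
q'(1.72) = 0.30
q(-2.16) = 0.22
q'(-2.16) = 0.35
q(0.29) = 2.39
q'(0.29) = 3.56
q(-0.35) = 2.27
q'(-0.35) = -1.29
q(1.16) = -0.60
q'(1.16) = 1.69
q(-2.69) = 0.10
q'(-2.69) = 0.13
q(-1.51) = 0.73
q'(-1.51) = 1.52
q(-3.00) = 0.07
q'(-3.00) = 0.08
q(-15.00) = 0.00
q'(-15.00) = 0.00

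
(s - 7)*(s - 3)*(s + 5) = s^3 - 5*s^2 - 29*s + 105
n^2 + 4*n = n*(n + 4)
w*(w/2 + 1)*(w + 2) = w^3/2 + 2*w^2 + 2*w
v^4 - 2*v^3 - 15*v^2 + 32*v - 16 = (v - 4)*(v - 1)^2*(v + 4)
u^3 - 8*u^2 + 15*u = u*(u - 5)*(u - 3)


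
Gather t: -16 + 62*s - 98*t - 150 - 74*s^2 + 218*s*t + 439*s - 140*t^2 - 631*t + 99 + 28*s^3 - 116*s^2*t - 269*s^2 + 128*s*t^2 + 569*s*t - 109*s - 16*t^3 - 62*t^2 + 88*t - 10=28*s^3 - 343*s^2 + 392*s - 16*t^3 + t^2*(128*s - 202) + t*(-116*s^2 + 787*s - 641) - 77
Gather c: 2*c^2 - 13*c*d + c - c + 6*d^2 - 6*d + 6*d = 2*c^2 - 13*c*d + 6*d^2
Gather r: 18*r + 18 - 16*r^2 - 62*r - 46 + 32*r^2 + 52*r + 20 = 16*r^2 + 8*r - 8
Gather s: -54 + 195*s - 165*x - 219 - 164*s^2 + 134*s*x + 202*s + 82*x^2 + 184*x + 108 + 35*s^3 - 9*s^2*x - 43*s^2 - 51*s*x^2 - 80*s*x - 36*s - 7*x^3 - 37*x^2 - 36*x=35*s^3 + s^2*(-9*x - 207) + s*(-51*x^2 + 54*x + 361) - 7*x^3 + 45*x^2 - 17*x - 165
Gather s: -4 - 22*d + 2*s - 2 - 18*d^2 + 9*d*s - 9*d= -18*d^2 - 31*d + s*(9*d + 2) - 6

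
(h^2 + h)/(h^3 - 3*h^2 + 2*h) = (h + 1)/(h^2 - 3*h + 2)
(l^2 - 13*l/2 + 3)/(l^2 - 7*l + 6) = (l - 1/2)/(l - 1)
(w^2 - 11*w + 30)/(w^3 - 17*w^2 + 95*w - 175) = (w - 6)/(w^2 - 12*w + 35)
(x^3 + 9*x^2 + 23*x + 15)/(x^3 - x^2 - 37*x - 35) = (x + 3)/(x - 7)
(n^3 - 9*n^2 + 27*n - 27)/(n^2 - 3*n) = n - 6 + 9/n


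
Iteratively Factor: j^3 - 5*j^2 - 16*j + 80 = (j - 5)*(j^2 - 16) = (j - 5)*(j - 4)*(j + 4)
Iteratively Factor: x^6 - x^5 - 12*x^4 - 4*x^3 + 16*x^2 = (x)*(x^5 - x^4 - 12*x^3 - 4*x^2 + 16*x) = x*(x - 4)*(x^4 + 3*x^3 - 4*x) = x*(x - 4)*(x + 2)*(x^3 + x^2 - 2*x) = x^2*(x - 4)*(x + 2)*(x^2 + x - 2) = x^2*(x - 4)*(x + 2)^2*(x - 1)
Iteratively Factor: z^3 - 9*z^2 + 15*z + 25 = (z - 5)*(z^2 - 4*z - 5) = (z - 5)*(z + 1)*(z - 5)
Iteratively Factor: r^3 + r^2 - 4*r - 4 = (r + 1)*(r^2 - 4) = (r + 1)*(r + 2)*(r - 2)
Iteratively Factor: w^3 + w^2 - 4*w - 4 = (w - 2)*(w^2 + 3*w + 2) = (w - 2)*(w + 2)*(w + 1)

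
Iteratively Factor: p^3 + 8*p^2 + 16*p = (p + 4)*(p^2 + 4*p) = (p + 4)^2*(p)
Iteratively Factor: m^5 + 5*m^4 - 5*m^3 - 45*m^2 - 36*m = (m + 4)*(m^4 + m^3 - 9*m^2 - 9*m) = (m + 3)*(m + 4)*(m^3 - 2*m^2 - 3*m) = (m + 1)*(m + 3)*(m + 4)*(m^2 - 3*m) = (m - 3)*(m + 1)*(m + 3)*(m + 4)*(m)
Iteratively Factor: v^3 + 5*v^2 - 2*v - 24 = (v - 2)*(v^2 + 7*v + 12) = (v - 2)*(v + 3)*(v + 4)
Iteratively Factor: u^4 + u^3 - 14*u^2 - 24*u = (u + 3)*(u^3 - 2*u^2 - 8*u) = u*(u + 3)*(u^2 - 2*u - 8) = u*(u - 4)*(u + 3)*(u + 2)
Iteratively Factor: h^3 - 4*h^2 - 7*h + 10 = (h + 2)*(h^2 - 6*h + 5) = (h - 5)*(h + 2)*(h - 1)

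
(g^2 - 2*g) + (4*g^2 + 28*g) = 5*g^2 + 26*g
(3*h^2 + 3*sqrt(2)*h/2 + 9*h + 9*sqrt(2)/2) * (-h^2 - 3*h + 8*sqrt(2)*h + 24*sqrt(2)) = -3*h^4 - 18*h^3 + 45*sqrt(2)*h^3/2 - 3*h^2 + 135*sqrt(2)*h^2 + 144*h + 405*sqrt(2)*h/2 + 216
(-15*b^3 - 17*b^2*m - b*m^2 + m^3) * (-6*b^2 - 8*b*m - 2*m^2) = 90*b^5 + 222*b^4*m + 172*b^3*m^2 + 36*b^2*m^3 - 6*b*m^4 - 2*m^5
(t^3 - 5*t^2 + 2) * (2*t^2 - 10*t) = 2*t^5 - 20*t^4 + 50*t^3 + 4*t^2 - 20*t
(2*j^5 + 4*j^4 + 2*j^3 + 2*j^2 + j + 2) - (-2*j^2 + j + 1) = 2*j^5 + 4*j^4 + 2*j^3 + 4*j^2 + 1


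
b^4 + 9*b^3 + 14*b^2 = b^2*(b + 2)*(b + 7)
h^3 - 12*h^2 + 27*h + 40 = (h - 8)*(h - 5)*(h + 1)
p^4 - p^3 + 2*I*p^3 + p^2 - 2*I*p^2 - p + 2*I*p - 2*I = (p - 1)*(p - I)*(p + I)*(p + 2*I)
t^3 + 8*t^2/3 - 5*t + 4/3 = (t - 1)*(t - 1/3)*(t + 4)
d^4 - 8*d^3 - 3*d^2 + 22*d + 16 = (d - 8)*(d - 2)*(d + 1)^2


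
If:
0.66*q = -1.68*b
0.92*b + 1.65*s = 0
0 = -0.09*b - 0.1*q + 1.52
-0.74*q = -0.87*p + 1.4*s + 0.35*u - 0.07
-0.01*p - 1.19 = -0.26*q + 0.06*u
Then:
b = -9.24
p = 57.37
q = 23.51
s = 5.15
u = 72.50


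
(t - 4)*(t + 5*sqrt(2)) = t^2 - 4*t + 5*sqrt(2)*t - 20*sqrt(2)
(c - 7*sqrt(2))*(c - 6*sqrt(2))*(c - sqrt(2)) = c^3 - 14*sqrt(2)*c^2 + 110*c - 84*sqrt(2)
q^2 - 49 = (q - 7)*(q + 7)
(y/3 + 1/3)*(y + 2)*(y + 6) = y^3/3 + 3*y^2 + 20*y/3 + 4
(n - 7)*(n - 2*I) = n^2 - 7*n - 2*I*n + 14*I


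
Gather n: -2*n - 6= -2*n - 6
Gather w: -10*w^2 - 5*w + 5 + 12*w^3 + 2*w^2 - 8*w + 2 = 12*w^3 - 8*w^2 - 13*w + 7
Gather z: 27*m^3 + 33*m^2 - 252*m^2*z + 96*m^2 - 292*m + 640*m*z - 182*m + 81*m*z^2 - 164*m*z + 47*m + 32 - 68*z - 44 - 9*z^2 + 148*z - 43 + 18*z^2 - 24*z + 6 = 27*m^3 + 129*m^2 - 427*m + z^2*(81*m + 9) + z*(-252*m^2 + 476*m + 56) - 49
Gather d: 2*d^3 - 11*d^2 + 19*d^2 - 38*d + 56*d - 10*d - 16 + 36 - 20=2*d^3 + 8*d^2 + 8*d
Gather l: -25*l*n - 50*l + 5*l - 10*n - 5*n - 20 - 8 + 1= l*(-25*n - 45) - 15*n - 27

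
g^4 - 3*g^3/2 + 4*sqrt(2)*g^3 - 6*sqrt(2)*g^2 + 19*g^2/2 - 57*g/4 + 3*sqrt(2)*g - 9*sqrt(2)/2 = (g - 3/2)*(g + sqrt(2)/2)*(g + 3*sqrt(2)/2)*(g + 2*sqrt(2))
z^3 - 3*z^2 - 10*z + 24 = (z - 4)*(z - 2)*(z + 3)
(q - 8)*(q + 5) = q^2 - 3*q - 40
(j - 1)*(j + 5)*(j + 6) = j^3 + 10*j^2 + 19*j - 30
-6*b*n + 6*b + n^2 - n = (-6*b + n)*(n - 1)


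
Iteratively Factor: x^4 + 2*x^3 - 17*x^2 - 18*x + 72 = (x + 4)*(x^3 - 2*x^2 - 9*x + 18) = (x - 2)*(x + 4)*(x^2 - 9) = (x - 3)*(x - 2)*(x + 4)*(x + 3)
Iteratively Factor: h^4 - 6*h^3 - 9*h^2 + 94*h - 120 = (h - 2)*(h^3 - 4*h^2 - 17*h + 60) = (h - 2)*(h + 4)*(h^2 - 8*h + 15) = (h - 3)*(h - 2)*(h + 4)*(h - 5)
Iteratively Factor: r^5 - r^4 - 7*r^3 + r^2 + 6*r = (r + 2)*(r^4 - 3*r^3 - r^2 + 3*r) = r*(r + 2)*(r^3 - 3*r^2 - r + 3) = r*(r - 3)*(r + 2)*(r^2 - 1) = r*(r - 3)*(r + 1)*(r + 2)*(r - 1)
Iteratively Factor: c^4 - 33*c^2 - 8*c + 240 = (c - 5)*(c^3 + 5*c^2 - 8*c - 48) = (c - 5)*(c + 4)*(c^2 + c - 12) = (c - 5)*(c + 4)^2*(c - 3)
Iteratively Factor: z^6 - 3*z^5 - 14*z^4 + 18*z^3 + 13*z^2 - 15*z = (z)*(z^5 - 3*z^4 - 14*z^3 + 18*z^2 + 13*z - 15) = z*(z + 3)*(z^4 - 6*z^3 + 4*z^2 + 6*z - 5) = z*(z + 1)*(z + 3)*(z^3 - 7*z^2 + 11*z - 5) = z*(z - 1)*(z + 1)*(z + 3)*(z^2 - 6*z + 5) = z*(z - 1)^2*(z + 1)*(z + 3)*(z - 5)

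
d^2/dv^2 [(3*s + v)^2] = 2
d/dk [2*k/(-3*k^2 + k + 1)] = 2*(3*k^2 + 1)/(9*k^4 - 6*k^3 - 5*k^2 + 2*k + 1)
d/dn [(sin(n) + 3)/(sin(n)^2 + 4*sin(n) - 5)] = (-6*sin(n) + cos(n)^2 - 18)*cos(n)/(sin(n)^2 + 4*sin(n) - 5)^2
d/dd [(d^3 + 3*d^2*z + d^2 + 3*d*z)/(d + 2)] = (2*d^3 + 3*d^2*z + 7*d^2 + 12*d*z + 4*d + 6*z)/(d^2 + 4*d + 4)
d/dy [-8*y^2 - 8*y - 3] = -16*y - 8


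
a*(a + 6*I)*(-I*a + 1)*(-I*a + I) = -a^4 + a^3 - 7*I*a^3 + 6*a^2 + 7*I*a^2 - 6*a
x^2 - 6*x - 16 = (x - 8)*(x + 2)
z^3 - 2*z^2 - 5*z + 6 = (z - 3)*(z - 1)*(z + 2)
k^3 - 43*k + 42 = (k - 6)*(k - 1)*(k + 7)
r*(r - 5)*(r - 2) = r^3 - 7*r^2 + 10*r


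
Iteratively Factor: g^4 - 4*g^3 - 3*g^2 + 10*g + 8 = (g - 4)*(g^3 - 3*g - 2) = (g - 4)*(g + 1)*(g^2 - g - 2) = (g - 4)*(g + 1)^2*(g - 2)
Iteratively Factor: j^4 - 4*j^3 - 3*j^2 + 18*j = (j - 3)*(j^3 - j^2 - 6*j) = (j - 3)^2*(j^2 + 2*j) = (j - 3)^2*(j + 2)*(j)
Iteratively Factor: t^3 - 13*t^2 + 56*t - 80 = (t - 4)*(t^2 - 9*t + 20) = (t - 4)^2*(t - 5)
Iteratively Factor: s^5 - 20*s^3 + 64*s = (s - 2)*(s^4 + 2*s^3 - 16*s^2 - 32*s) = (s - 2)*(s + 4)*(s^3 - 2*s^2 - 8*s) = (s - 2)*(s + 2)*(s + 4)*(s^2 - 4*s) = (s - 4)*(s - 2)*(s + 2)*(s + 4)*(s)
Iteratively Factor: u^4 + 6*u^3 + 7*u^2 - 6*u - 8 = (u + 1)*(u^3 + 5*u^2 + 2*u - 8) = (u - 1)*(u + 1)*(u^2 + 6*u + 8) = (u - 1)*(u + 1)*(u + 2)*(u + 4)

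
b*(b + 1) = b^2 + b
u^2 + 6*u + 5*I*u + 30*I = (u + 6)*(u + 5*I)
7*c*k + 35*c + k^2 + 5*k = (7*c + k)*(k + 5)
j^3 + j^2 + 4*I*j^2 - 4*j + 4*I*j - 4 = (j + 1)*(j + 2*I)^2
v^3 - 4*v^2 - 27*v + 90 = (v - 6)*(v - 3)*(v + 5)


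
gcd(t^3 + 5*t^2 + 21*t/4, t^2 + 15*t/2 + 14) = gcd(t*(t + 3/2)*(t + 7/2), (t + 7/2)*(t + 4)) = t + 7/2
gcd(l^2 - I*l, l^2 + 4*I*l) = l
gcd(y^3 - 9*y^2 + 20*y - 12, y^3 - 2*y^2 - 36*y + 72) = y^2 - 8*y + 12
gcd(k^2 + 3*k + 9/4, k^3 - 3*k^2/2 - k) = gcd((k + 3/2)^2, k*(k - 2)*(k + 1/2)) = 1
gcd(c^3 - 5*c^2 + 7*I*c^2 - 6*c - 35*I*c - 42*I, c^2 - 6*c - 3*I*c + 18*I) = c - 6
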